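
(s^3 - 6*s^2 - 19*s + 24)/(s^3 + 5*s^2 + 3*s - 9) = (s - 8)/(s + 3)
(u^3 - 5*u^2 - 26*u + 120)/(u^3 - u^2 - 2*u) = (-u^3 + 5*u^2 + 26*u - 120)/(u*(-u^2 + u + 2))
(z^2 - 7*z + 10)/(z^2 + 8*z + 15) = (z^2 - 7*z + 10)/(z^2 + 8*z + 15)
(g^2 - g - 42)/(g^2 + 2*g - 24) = (g - 7)/(g - 4)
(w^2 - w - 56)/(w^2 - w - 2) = (-w^2 + w + 56)/(-w^2 + w + 2)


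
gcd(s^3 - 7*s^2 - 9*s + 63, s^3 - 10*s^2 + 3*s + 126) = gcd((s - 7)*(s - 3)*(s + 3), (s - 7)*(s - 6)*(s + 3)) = s^2 - 4*s - 21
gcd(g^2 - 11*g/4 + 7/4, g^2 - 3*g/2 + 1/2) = g - 1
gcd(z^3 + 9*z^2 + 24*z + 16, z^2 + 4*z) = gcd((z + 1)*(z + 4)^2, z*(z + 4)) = z + 4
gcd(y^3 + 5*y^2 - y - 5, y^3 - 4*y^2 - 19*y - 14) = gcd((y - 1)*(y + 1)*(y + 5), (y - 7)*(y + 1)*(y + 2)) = y + 1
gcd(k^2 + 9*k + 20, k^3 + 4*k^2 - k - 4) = k + 4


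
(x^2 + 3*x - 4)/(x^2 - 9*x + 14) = (x^2 + 3*x - 4)/(x^2 - 9*x + 14)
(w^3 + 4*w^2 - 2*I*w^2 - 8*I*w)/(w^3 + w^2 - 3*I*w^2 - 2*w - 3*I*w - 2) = w*(w + 4)/(w^2 + w*(1 - I) - I)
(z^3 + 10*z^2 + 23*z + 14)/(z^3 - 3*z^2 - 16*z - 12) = (z + 7)/(z - 6)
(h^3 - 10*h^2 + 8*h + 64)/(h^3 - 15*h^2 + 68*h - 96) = (h + 2)/(h - 3)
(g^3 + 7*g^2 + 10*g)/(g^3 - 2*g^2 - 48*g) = (g^2 + 7*g + 10)/(g^2 - 2*g - 48)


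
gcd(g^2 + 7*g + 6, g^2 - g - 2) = g + 1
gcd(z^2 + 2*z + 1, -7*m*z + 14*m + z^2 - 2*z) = 1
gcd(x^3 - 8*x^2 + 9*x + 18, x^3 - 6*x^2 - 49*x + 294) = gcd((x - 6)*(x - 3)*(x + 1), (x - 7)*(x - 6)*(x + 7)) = x - 6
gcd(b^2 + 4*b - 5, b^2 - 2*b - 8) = 1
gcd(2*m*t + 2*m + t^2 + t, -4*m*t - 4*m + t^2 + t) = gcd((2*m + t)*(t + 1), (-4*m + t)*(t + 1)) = t + 1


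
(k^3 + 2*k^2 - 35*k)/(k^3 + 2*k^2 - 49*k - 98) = k*(k - 5)/(k^2 - 5*k - 14)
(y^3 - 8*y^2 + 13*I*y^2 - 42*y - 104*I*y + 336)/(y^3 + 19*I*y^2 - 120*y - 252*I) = (y - 8)/(y + 6*I)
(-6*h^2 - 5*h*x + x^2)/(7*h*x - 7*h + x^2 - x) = (-6*h^2 - 5*h*x + x^2)/(7*h*x - 7*h + x^2 - x)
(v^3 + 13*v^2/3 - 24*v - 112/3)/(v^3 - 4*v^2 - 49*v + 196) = (v + 4/3)/(v - 7)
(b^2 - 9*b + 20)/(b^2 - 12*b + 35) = (b - 4)/(b - 7)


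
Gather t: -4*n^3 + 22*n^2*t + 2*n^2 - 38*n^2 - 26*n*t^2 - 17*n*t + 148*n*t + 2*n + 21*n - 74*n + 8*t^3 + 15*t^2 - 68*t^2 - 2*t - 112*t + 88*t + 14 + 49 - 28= -4*n^3 - 36*n^2 - 51*n + 8*t^3 + t^2*(-26*n - 53) + t*(22*n^2 + 131*n - 26) + 35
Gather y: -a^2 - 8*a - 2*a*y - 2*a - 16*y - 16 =-a^2 - 10*a + y*(-2*a - 16) - 16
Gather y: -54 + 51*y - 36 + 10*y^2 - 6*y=10*y^2 + 45*y - 90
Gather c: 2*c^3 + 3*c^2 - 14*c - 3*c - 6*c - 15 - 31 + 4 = 2*c^3 + 3*c^2 - 23*c - 42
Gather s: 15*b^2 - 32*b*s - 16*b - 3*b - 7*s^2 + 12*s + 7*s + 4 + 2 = 15*b^2 - 19*b - 7*s^2 + s*(19 - 32*b) + 6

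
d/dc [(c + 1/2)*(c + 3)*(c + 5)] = 3*c^2 + 17*c + 19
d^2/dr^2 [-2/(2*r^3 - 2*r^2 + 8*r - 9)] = 8*((3*r - 1)*(2*r^3 - 2*r^2 + 8*r - 9) - 2*(3*r^2 - 2*r + 4)^2)/(2*r^3 - 2*r^2 + 8*r - 9)^3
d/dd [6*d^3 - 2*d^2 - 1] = 2*d*(9*d - 2)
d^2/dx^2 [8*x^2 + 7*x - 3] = 16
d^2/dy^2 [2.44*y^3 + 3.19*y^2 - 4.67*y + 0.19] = 14.64*y + 6.38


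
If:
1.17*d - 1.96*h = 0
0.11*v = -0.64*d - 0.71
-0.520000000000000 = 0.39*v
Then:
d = -0.88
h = -0.53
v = -1.33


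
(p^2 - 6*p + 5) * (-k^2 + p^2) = -k^2*p^2 + 6*k^2*p - 5*k^2 + p^4 - 6*p^3 + 5*p^2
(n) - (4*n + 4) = -3*n - 4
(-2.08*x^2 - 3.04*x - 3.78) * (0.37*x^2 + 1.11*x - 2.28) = -0.7696*x^4 - 3.4336*x^3 - 0.0306000000000006*x^2 + 2.7354*x + 8.6184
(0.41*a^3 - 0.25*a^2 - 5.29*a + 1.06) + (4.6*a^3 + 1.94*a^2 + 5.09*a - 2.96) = 5.01*a^3 + 1.69*a^2 - 0.2*a - 1.9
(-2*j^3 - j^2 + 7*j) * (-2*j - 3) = 4*j^4 + 8*j^3 - 11*j^2 - 21*j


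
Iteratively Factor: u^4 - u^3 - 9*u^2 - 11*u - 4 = (u - 4)*(u^3 + 3*u^2 + 3*u + 1) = (u - 4)*(u + 1)*(u^2 + 2*u + 1) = (u - 4)*(u + 1)^2*(u + 1)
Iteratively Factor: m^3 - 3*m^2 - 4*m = (m + 1)*(m^2 - 4*m) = m*(m + 1)*(m - 4)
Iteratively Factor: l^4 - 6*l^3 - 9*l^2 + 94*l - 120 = (l + 4)*(l^3 - 10*l^2 + 31*l - 30) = (l - 3)*(l + 4)*(l^2 - 7*l + 10) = (l - 3)*(l - 2)*(l + 4)*(l - 5)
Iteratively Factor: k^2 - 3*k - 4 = (k + 1)*(k - 4)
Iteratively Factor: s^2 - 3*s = (s)*(s - 3)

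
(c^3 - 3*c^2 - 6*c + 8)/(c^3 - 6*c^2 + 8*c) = (c^2 + c - 2)/(c*(c - 2))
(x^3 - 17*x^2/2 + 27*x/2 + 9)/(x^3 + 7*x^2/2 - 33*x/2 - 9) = (x - 6)/(x + 6)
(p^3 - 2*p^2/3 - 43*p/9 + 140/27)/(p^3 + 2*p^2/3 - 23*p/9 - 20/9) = (9*p^2 + 9*p - 28)/(3*(3*p^2 + 7*p + 4))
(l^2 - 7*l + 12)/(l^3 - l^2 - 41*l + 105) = (l - 4)/(l^2 + 2*l - 35)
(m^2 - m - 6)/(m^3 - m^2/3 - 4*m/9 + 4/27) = 27*(m^2 - m - 6)/(27*m^3 - 9*m^2 - 12*m + 4)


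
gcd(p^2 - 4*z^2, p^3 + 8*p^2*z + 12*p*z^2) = p + 2*z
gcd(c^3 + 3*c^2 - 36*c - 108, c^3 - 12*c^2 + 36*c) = c - 6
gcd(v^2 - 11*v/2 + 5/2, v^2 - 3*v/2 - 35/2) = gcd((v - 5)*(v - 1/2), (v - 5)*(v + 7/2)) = v - 5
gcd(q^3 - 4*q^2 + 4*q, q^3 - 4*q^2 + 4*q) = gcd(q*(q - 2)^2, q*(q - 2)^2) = q^3 - 4*q^2 + 4*q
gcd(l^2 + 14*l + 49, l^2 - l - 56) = l + 7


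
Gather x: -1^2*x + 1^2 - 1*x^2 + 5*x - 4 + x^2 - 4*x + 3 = 0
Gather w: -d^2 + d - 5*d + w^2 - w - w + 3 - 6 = -d^2 - 4*d + w^2 - 2*w - 3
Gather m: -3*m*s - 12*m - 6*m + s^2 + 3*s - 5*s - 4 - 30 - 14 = m*(-3*s - 18) + s^2 - 2*s - 48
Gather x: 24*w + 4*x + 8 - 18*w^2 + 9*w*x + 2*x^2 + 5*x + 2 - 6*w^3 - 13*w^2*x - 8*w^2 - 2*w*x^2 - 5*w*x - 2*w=-6*w^3 - 26*w^2 + 22*w + x^2*(2 - 2*w) + x*(-13*w^2 + 4*w + 9) + 10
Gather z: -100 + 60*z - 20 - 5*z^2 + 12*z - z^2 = -6*z^2 + 72*z - 120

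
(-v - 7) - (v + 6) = -2*v - 13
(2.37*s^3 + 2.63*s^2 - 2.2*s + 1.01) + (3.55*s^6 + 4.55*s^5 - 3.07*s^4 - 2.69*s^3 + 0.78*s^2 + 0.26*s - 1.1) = 3.55*s^6 + 4.55*s^5 - 3.07*s^4 - 0.32*s^3 + 3.41*s^2 - 1.94*s - 0.0900000000000001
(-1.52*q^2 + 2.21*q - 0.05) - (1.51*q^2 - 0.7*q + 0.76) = -3.03*q^2 + 2.91*q - 0.81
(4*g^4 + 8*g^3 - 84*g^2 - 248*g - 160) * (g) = 4*g^5 + 8*g^4 - 84*g^3 - 248*g^2 - 160*g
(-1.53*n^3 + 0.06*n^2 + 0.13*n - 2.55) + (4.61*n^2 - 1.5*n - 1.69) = -1.53*n^3 + 4.67*n^2 - 1.37*n - 4.24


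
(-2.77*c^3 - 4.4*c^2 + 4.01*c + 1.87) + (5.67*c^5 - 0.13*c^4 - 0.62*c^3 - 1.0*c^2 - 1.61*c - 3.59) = 5.67*c^5 - 0.13*c^4 - 3.39*c^3 - 5.4*c^2 + 2.4*c - 1.72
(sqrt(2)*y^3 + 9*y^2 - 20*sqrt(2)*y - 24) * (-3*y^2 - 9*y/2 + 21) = -3*sqrt(2)*y^5 - 27*y^4 - 9*sqrt(2)*y^4/2 - 81*y^3/2 + 81*sqrt(2)*y^3 + 90*sqrt(2)*y^2 + 261*y^2 - 420*sqrt(2)*y + 108*y - 504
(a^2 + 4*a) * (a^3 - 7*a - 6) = a^5 + 4*a^4 - 7*a^3 - 34*a^2 - 24*a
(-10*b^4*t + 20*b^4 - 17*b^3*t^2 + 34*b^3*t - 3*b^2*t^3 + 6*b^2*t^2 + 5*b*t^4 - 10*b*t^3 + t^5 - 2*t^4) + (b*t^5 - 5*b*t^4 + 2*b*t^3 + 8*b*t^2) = -10*b^4*t + 20*b^4 - 17*b^3*t^2 + 34*b^3*t - 3*b^2*t^3 + 6*b^2*t^2 + b*t^5 - 8*b*t^3 + 8*b*t^2 + t^5 - 2*t^4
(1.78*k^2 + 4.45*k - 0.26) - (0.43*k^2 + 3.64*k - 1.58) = 1.35*k^2 + 0.81*k + 1.32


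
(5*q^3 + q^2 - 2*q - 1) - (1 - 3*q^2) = 5*q^3 + 4*q^2 - 2*q - 2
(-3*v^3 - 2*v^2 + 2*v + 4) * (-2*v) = 6*v^4 + 4*v^3 - 4*v^2 - 8*v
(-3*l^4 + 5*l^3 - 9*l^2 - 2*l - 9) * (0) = 0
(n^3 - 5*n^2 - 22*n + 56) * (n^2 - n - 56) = n^5 - 6*n^4 - 73*n^3 + 358*n^2 + 1176*n - 3136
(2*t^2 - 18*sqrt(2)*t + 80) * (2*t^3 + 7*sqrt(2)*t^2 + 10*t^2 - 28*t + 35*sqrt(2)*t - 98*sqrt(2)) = 4*t^5 - 22*sqrt(2)*t^4 + 20*t^4 - 110*sqrt(2)*t^3 - 148*t^3 - 460*t^2 + 868*sqrt(2)*t^2 + 1288*t + 2800*sqrt(2)*t - 7840*sqrt(2)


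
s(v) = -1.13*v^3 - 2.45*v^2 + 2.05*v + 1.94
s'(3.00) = -43.16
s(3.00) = -44.47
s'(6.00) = -149.39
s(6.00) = -318.04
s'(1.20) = -8.71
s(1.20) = -1.08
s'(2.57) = -32.93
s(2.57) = -28.15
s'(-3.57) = -23.66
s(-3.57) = 14.81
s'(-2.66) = -8.90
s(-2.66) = 0.42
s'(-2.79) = -10.67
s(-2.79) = 1.69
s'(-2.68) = -9.17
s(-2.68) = 0.60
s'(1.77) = -17.24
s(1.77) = -8.37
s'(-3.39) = -20.30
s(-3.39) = 10.86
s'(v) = -3.39*v^2 - 4.9*v + 2.05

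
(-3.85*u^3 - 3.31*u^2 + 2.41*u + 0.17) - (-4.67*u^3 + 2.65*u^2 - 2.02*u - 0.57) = 0.82*u^3 - 5.96*u^2 + 4.43*u + 0.74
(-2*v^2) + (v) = -2*v^2 + v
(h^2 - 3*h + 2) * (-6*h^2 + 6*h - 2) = -6*h^4 + 24*h^3 - 32*h^2 + 18*h - 4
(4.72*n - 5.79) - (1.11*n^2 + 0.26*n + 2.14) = -1.11*n^2 + 4.46*n - 7.93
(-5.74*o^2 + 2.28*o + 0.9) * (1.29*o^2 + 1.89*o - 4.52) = -7.4046*o^4 - 7.9074*o^3 + 31.415*o^2 - 8.6046*o - 4.068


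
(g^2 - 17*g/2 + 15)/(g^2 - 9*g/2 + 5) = (g - 6)/(g - 2)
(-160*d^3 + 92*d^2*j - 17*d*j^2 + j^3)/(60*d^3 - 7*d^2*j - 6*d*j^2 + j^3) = (-8*d + j)/(3*d + j)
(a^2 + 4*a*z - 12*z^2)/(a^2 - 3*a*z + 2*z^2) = (-a - 6*z)/(-a + z)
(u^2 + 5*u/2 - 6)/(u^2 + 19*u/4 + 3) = 2*(2*u - 3)/(4*u + 3)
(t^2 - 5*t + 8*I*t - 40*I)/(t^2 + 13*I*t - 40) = (t - 5)/(t + 5*I)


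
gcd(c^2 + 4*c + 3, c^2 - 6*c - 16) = 1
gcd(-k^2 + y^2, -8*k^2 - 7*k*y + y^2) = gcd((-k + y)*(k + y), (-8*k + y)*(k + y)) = k + y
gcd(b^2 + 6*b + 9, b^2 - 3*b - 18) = b + 3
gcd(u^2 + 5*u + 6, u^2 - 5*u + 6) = 1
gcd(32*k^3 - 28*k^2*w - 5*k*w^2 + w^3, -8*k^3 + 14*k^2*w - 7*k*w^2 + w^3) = -k + w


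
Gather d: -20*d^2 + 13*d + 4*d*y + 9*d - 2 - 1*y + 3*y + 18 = -20*d^2 + d*(4*y + 22) + 2*y + 16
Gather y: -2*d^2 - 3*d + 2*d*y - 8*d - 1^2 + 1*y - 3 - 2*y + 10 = -2*d^2 - 11*d + y*(2*d - 1) + 6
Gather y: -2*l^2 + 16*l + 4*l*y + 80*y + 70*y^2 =-2*l^2 + 16*l + 70*y^2 + y*(4*l + 80)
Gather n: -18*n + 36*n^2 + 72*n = 36*n^2 + 54*n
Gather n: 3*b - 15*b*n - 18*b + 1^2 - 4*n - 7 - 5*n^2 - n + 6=-15*b - 5*n^2 + n*(-15*b - 5)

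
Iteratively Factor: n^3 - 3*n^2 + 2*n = (n - 1)*(n^2 - 2*n) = n*(n - 1)*(n - 2)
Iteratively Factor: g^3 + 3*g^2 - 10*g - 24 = (g + 2)*(g^2 + g - 12) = (g - 3)*(g + 2)*(g + 4)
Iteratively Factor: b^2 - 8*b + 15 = (b - 5)*(b - 3)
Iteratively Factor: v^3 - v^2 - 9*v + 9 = (v + 3)*(v^2 - 4*v + 3) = (v - 3)*(v + 3)*(v - 1)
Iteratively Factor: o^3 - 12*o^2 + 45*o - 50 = (o - 5)*(o^2 - 7*o + 10) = (o - 5)*(o - 2)*(o - 5)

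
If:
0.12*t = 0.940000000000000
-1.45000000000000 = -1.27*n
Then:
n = 1.14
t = 7.83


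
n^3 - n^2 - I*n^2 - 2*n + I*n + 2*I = (n - 2)*(n + 1)*(n - I)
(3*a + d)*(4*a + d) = 12*a^2 + 7*a*d + d^2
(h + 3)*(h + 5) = h^2 + 8*h + 15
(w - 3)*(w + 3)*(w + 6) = w^3 + 6*w^2 - 9*w - 54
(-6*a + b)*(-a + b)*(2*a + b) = 12*a^3 - 8*a^2*b - 5*a*b^2 + b^3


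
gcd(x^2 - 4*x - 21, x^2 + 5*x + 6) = x + 3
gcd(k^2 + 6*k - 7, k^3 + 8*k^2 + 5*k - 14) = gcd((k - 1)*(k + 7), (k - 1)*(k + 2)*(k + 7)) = k^2 + 6*k - 7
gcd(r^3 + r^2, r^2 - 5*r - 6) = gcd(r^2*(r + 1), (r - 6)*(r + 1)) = r + 1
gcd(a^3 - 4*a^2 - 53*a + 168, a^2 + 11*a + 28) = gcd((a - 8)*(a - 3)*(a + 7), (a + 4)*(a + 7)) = a + 7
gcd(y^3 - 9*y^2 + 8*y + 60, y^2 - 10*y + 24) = y - 6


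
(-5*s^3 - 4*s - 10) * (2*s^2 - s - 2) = -10*s^5 + 5*s^4 + 2*s^3 - 16*s^2 + 18*s + 20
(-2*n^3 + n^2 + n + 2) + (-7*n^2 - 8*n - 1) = -2*n^3 - 6*n^2 - 7*n + 1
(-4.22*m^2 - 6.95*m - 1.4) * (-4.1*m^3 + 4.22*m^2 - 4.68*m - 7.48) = 17.302*m^5 + 10.6866*m^4 - 3.8394*m^3 + 58.1836*m^2 + 58.538*m + 10.472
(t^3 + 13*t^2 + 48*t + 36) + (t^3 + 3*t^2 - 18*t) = 2*t^3 + 16*t^2 + 30*t + 36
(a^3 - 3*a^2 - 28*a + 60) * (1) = a^3 - 3*a^2 - 28*a + 60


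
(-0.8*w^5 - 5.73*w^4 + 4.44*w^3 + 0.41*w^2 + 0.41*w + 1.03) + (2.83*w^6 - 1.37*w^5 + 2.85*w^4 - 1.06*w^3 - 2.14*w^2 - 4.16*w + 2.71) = 2.83*w^6 - 2.17*w^5 - 2.88*w^4 + 3.38*w^3 - 1.73*w^2 - 3.75*w + 3.74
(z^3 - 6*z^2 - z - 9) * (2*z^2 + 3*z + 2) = 2*z^5 - 9*z^4 - 18*z^3 - 33*z^2 - 29*z - 18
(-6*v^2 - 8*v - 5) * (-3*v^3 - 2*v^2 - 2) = 18*v^5 + 36*v^4 + 31*v^3 + 22*v^2 + 16*v + 10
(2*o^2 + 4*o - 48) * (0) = 0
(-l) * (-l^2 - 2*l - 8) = l^3 + 2*l^2 + 8*l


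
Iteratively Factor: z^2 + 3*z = (z + 3)*(z)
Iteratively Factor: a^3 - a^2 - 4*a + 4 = (a - 2)*(a^2 + a - 2) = (a - 2)*(a - 1)*(a + 2)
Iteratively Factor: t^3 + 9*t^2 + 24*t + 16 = (t + 4)*(t^2 + 5*t + 4) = (t + 4)^2*(t + 1)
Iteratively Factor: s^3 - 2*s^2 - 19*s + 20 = (s - 1)*(s^2 - s - 20) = (s - 1)*(s + 4)*(s - 5)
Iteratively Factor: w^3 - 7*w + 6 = (w - 1)*(w^2 + w - 6) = (w - 2)*(w - 1)*(w + 3)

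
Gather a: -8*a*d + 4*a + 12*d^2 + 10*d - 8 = a*(4 - 8*d) + 12*d^2 + 10*d - 8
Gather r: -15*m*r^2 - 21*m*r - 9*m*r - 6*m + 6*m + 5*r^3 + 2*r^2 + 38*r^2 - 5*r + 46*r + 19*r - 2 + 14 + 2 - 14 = 5*r^3 + r^2*(40 - 15*m) + r*(60 - 30*m)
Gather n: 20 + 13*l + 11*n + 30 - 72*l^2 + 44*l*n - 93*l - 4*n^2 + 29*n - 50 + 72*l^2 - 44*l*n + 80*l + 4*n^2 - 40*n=0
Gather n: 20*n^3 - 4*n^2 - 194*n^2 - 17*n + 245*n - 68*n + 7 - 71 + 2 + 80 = 20*n^3 - 198*n^2 + 160*n + 18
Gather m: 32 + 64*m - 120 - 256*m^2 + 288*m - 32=-256*m^2 + 352*m - 120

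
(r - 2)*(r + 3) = r^2 + r - 6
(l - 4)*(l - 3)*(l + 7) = l^3 - 37*l + 84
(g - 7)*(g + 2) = g^2 - 5*g - 14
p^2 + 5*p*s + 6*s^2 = (p + 2*s)*(p + 3*s)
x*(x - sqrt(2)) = x^2 - sqrt(2)*x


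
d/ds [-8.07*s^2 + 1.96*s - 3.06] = 1.96 - 16.14*s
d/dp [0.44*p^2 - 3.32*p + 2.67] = 0.88*p - 3.32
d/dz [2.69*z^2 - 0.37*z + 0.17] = 5.38*z - 0.37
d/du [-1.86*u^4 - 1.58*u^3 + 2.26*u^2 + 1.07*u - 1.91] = -7.44*u^3 - 4.74*u^2 + 4.52*u + 1.07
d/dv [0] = 0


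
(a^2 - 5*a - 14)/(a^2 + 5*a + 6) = (a - 7)/(a + 3)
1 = 1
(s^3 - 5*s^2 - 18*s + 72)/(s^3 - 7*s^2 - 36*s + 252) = (s^2 + s - 12)/(s^2 - s - 42)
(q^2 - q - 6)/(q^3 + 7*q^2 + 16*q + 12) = (q - 3)/(q^2 + 5*q + 6)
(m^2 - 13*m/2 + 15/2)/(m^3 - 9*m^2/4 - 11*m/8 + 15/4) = 4*(m - 5)/(4*m^2 - 3*m - 10)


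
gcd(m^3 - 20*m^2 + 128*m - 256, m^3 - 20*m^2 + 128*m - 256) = m^3 - 20*m^2 + 128*m - 256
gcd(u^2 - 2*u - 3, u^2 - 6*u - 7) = u + 1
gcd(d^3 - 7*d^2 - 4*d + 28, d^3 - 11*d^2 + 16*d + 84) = d^2 - 5*d - 14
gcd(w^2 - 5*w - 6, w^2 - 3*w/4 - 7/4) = w + 1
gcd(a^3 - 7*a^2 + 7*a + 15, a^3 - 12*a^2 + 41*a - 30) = a - 5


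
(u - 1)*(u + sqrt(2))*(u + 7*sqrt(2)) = u^3 - u^2 + 8*sqrt(2)*u^2 - 8*sqrt(2)*u + 14*u - 14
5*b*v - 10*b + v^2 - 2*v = (5*b + v)*(v - 2)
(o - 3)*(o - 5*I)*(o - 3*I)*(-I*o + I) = -I*o^4 - 8*o^3 + 4*I*o^3 + 32*o^2 + 12*I*o^2 - 24*o - 60*I*o + 45*I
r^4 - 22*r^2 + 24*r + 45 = (r - 3)^2*(r + 1)*(r + 5)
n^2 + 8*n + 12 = (n + 2)*(n + 6)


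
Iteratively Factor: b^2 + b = (b + 1)*(b)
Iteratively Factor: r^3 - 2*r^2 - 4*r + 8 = (r - 2)*(r^2 - 4) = (r - 2)^2*(r + 2)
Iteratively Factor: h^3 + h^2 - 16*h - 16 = (h + 4)*(h^2 - 3*h - 4) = (h + 1)*(h + 4)*(h - 4)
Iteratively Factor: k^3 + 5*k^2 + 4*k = (k + 4)*(k^2 + k) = (k + 1)*(k + 4)*(k)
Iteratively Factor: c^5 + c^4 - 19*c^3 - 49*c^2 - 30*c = (c - 5)*(c^4 + 6*c^3 + 11*c^2 + 6*c) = (c - 5)*(c + 1)*(c^3 + 5*c^2 + 6*c) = (c - 5)*(c + 1)*(c + 2)*(c^2 + 3*c) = (c - 5)*(c + 1)*(c + 2)*(c + 3)*(c)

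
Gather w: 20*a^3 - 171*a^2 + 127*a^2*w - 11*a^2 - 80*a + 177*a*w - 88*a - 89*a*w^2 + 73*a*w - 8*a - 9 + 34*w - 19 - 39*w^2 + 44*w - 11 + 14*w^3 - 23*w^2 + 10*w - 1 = 20*a^3 - 182*a^2 - 176*a + 14*w^3 + w^2*(-89*a - 62) + w*(127*a^2 + 250*a + 88) - 40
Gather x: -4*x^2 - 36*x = -4*x^2 - 36*x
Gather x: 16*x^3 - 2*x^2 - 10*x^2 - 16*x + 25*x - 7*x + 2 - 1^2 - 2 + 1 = 16*x^3 - 12*x^2 + 2*x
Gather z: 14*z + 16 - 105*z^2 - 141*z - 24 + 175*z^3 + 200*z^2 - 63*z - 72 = 175*z^3 + 95*z^2 - 190*z - 80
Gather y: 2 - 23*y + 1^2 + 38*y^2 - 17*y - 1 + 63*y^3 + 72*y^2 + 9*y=63*y^3 + 110*y^2 - 31*y + 2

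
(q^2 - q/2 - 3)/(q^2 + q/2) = (2*q^2 - q - 6)/(q*(2*q + 1))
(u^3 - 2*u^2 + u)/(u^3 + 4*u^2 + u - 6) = u*(u - 1)/(u^2 + 5*u + 6)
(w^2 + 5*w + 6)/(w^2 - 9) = (w + 2)/(w - 3)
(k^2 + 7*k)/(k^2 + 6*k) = (k + 7)/(k + 6)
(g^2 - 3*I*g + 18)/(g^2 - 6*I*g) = (g + 3*I)/g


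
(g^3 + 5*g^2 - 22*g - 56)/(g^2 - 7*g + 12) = (g^2 + 9*g + 14)/(g - 3)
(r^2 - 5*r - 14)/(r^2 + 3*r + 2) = (r - 7)/(r + 1)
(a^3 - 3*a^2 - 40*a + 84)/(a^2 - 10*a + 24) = (a^3 - 3*a^2 - 40*a + 84)/(a^2 - 10*a + 24)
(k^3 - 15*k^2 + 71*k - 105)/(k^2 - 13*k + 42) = (k^2 - 8*k + 15)/(k - 6)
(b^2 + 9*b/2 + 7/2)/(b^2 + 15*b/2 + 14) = (b + 1)/(b + 4)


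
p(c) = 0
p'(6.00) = 0.00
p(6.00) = 0.00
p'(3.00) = 0.00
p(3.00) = 0.00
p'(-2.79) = 0.00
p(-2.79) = 0.00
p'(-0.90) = 0.00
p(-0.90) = 0.00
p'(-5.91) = 0.00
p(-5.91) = 0.00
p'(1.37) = 0.00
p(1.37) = 0.00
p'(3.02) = 0.00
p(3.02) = 0.00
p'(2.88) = 0.00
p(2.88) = 0.00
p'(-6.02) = 0.00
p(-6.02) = 0.00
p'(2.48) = 0.00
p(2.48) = 0.00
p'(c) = 0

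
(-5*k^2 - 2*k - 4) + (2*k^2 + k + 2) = -3*k^2 - k - 2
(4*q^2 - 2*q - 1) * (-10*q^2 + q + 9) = -40*q^4 + 24*q^3 + 44*q^2 - 19*q - 9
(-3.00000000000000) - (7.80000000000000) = -10.8000000000000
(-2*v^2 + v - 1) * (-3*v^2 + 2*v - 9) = 6*v^4 - 7*v^3 + 23*v^2 - 11*v + 9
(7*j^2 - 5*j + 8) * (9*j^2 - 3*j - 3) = 63*j^4 - 66*j^3 + 66*j^2 - 9*j - 24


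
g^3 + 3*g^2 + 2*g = g*(g + 1)*(g + 2)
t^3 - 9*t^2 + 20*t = t*(t - 5)*(t - 4)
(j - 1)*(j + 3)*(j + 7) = j^3 + 9*j^2 + 11*j - 21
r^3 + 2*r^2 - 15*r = r*(r - 3)*(r + 5)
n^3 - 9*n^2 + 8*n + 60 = (n - 6)*(n - 5)*(n + 2)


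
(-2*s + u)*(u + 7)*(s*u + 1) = -2*s^2*u^2 - 14*s^2*u + s*u^3 + 7*s*u^2 - 2*s*u - 14*s + u^2 + 7*u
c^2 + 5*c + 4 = (c + 1)*(c + 4)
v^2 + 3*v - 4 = (v - 1)*(v + 4)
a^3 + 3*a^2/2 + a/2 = a*(a + 1/2)*(a + 1)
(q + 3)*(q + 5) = q^2 + 8*q + 15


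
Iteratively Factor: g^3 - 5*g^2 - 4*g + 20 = (g - 5)*(g^2 - 4) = (g - 5)*(g + 2)*(g - 2)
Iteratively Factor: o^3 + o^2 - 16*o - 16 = (o + 1)*(o^2 - 16) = (o + 1)*(o + 4)*(o - 4)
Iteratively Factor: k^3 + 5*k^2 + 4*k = (k)*(k^2 + 5*k + 4) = k*(k + 4)*(k + 1)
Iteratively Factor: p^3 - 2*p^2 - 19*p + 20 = (p + 4)*(p^2 - 6*p + 5) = (p - 1)*(p + 4)*(p - 5)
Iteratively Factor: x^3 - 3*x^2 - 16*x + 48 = (x + 4)*(x^2 - 7*x + 12) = (x - 4)*(x + 4)*(x - 3)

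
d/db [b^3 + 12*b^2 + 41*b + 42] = 3*b^2 + 24*b + 41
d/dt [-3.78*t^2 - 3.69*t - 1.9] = -7.56*t - 3.69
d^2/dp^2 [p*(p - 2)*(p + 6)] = 6*p + 8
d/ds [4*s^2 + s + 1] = 8*s + 1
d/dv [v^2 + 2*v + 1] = 2*v + 2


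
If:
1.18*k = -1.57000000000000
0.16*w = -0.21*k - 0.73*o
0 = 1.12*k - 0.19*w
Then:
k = -1.33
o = 2.10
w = -7.84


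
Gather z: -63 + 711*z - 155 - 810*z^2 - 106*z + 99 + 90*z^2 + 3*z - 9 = -720*z^2 + 608*z - 128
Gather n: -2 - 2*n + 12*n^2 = 12*n^2 - 2*n - 2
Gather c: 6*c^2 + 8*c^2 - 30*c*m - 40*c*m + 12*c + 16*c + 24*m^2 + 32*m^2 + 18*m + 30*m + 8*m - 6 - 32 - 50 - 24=14*c^2 + c*(28 - 70*m) + 56*m^2 + 56*m - 112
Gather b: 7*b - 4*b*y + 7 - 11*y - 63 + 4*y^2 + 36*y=b*(7 - 4*y) + 4*y^2 + 25*y - 56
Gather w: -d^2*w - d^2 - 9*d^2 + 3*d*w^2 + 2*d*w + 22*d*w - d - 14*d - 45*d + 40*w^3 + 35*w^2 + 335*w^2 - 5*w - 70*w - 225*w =-10*d^2 - 60*d + 40*w^3 + w^2*(3*d + 370) + w*(-d^2 + 24*d - 300)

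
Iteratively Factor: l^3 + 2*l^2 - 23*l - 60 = (l - 5)*(l^2 + 7*l + 12) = (l - 5)*(l + 4)*(l + 3)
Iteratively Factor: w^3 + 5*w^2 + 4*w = (w)*(w^2 + 5*w + 4) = w*(w + 4)*(w + 1)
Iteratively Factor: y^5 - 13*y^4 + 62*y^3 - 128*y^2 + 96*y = (y - 3)*(y^4 - 10*y^3 + 32*y^2 - 32*y) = y*(y - 3)*(y^3 - 10*y^2 + 32*y - 32) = y*(y - 4)*(y - 3)*(y^2 - 6*y + 8) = y*(y - 4)*(y - 3)*(y - 2)*(y - 4)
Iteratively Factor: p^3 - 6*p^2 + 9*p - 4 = (p - 1)*(p^2 - 5*p + 4) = (p - 1)^2*(p - 4)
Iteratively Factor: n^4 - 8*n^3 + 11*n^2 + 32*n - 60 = (n - 5)*(n^3 - 3*n^2 - 4*n + 12) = (n - 5)*(n - 2)*(n^2 - n - 6) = (n - 5)*(n - 2)*(n + 2)*(n - 3)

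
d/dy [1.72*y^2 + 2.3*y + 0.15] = 3.44*y + 2.3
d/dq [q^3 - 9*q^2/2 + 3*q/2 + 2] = 3*q^2 - 9*q + 3/2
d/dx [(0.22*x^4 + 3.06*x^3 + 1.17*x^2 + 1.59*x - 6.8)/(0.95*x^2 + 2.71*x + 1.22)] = (0.418*x^5 + 4.6956*x^4 + 17.6588*x^3 + 12.8598*x^2 + 15.7748*x + 20.3678)/(0.9025*x^4 + 5.149*x^3 + 9.6621*x^2 + 6.6124*x + 1.4884)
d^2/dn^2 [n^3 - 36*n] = 6*n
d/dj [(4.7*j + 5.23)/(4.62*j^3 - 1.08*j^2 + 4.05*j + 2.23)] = (-43.428*j^3 - 67.4118*j^2 + 11.2968*j - 10.7005)/(21.3444*j^6 - 9.9792*j^5 + 38.5884*j^4 + 11.8572*j^3 + 11.5857*j^2 + 18.063*j + 4.9729)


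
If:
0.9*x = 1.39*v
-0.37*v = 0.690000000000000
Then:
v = -1.86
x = -2.88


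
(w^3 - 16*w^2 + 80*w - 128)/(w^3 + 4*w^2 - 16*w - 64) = (w^2 - 12*w + 32)/(w^2 + 8*w + 16)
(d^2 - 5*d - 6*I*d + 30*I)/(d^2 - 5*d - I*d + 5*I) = (d - 6*I)/(d - I)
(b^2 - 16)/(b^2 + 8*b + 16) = (b - 4)/(b + 4)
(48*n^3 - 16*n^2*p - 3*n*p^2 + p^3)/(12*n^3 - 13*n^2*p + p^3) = (-4*n + p)/(-n + p)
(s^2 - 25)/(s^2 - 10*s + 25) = (s + 5)/(s - 5)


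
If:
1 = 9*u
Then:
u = 1/9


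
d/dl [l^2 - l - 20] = 2*l - 1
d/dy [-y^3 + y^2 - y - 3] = -3*y^2 + 2*y - 1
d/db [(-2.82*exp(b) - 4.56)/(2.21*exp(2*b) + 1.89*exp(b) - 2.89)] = (6.2322*exp(2*b) + 20.1552*exp(b) + 16.7682)*exp(b)/(4.8841*exp(4*b) + 8.3538*exp(3*b) - 9.2017*exp(2*b) - 10.9242*exp(b) + 8.3521)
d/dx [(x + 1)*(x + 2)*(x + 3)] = 3*x^2 + 12*x + 11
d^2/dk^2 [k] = 0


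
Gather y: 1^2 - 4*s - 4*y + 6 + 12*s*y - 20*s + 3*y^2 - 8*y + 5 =-24*s + 3*y^2 + y*(12*s - 12) + 12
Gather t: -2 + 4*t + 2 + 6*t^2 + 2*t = 6*t^2 + 6*t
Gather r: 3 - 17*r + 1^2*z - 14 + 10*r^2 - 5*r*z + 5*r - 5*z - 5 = 10*r^2 + r*(-5*z - 12) - 4*z - 16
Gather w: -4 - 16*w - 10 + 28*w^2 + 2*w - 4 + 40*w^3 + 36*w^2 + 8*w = 40*w^3 + 64*w^2 - 6*w - 18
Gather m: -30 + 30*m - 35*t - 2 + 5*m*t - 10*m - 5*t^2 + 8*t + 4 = m*(5*t + 20) - 5*t^2 - 27*t - 28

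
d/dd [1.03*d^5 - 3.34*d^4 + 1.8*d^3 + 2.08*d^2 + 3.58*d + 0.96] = 5.15*d^4 - 13.36*d^3 + 5.4*d^2 + 4.16*d + 3.58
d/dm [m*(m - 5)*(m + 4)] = 3*m^2 - 2*m - 20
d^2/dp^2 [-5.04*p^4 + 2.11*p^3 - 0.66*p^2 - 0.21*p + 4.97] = -60.48*p^2 + 12.66*p - 1.32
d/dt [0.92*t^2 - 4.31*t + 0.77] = 1.84*t - 4.31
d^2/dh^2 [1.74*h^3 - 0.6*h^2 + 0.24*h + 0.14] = 10.44*h - 1.2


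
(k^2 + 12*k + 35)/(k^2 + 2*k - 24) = (k^2 + 12*k + 35)/(k^2 + 2*k - 24)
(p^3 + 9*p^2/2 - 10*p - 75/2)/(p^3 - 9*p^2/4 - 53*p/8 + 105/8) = 4*(p + 5)/(4*p - 7)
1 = 1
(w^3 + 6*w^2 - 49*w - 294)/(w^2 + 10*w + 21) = (w^2 - w - 42)/(w + 3)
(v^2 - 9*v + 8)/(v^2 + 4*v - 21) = (v^2 - 9*v + 8)/(v^2 + 4*v - 21)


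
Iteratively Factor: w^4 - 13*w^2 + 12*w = (w - 3)*(w^3 + 3*w^2 - 4*w) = (w - 3)*(w + 4)*(w^2 - w) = (w - 3)*(w - 1)*(w + 4)*(w)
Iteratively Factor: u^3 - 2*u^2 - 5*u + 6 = (u - 3)*(u^2 + u - 2) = (u - 3)*(u - 1)*(u + 2)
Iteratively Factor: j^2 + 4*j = (j)*(j + 4)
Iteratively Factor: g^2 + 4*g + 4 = (g + 2)*(g + 2)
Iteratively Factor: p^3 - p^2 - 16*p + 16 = (p + 4)*(p^2 - 5*p + 4) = (p - 4)*(p + 4)*(p - 1)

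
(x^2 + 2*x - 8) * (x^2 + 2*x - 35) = x^4 + 4*x^3 - 39*x^2 - 86*x + 280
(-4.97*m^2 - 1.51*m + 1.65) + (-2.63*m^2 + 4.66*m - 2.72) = -7.6*m^2 + 3.15*m - 1.07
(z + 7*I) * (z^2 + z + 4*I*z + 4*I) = z^3 + z^2 + 11*I*z^2 - 28*z + 11*I*z - 28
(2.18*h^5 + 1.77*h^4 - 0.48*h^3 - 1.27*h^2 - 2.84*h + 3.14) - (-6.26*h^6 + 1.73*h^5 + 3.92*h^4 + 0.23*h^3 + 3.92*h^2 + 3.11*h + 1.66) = 6.26*h^6 + 0.45*h^5 - 2.15*h^4 - 0.71*h^3 - 5.19*h^2 - 5.95*h + 1.48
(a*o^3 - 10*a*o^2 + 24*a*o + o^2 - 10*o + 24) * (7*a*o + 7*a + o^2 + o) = 7*a^2*o^4 - 63*a^2*o^3 + 98*a^2*o^2 + 168*a^2*o + a*o^5 - 9*a*o^4 + 21*a*o^3 - 39*a*o^2 + 98*a*o + 168*a + o^4 - 9*o^3 + 14*o^2 + 24*o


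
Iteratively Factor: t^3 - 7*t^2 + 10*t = (t - 2)*(t^2 - 5*t) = t*(t - 2)*(t - 5)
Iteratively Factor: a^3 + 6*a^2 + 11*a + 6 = (a + 2)*(a^2 + 4*a + 3) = (a + 2)*(a + 3)*(a + 1)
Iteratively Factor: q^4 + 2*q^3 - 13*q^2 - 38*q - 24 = (q + 3)*(q^3 - q^2 - 10*q - 8) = (q + 1)*(q + 3)*(q^2 - 2*q - 8) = (q - 4)*(q + 1)*(q + 3)*(q + 2)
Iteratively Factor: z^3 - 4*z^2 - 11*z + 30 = (z + 3)*(z^2 - 7*z + 10) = (z - 2)*(z + 3)*(z - 5)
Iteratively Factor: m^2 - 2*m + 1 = (m - 1)*(m - 1)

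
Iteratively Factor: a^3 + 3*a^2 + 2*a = (a)*(a^2 + 3*a + 2) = a*(a + 1)*(a + 2)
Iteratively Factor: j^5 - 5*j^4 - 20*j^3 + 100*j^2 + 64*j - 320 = (j - 5)*(j^4 - 20*j^2 + 64) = (j - 5)*(j - 4)*(j^3 + 4*j^2 - 4*j - 16) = (j - 5)*(j - 4)*(j + 4)*(j^2 - 4) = (j - 5)*(j - 4)*(j - 2)*(j + 4)*(j + 2)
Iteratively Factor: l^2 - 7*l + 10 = (l - 5)*(l - 2)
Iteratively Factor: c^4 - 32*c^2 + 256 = (c + 4)*(c^3 - 4*c^2 - 16*c + 64) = (c - 4)*(c + 4)*(c^2 - 16) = (c - 4)^2*(c + 4)*(c + 4)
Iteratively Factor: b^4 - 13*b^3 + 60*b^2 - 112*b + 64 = (b - 4)*(b^3 - 9*b^2 + 24*b - 16) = (b - 4)^2*(b^2 - 5*b + 4) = (b - 4)^2*(b - 1)*(b - 4)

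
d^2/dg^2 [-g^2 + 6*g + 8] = -2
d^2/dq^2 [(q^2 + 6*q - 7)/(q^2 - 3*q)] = 6*(3*q^3 - 7*q^2 + 21*q - 21)/(q^3*(q^3 - 9*q^2 + 27*q - 27))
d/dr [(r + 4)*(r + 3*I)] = 2*r + 4 + 3*I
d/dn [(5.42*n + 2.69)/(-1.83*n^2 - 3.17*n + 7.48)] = (9.9186*n^2 + 9.8454*n + 49.0689)/(3.3489*n^4 + 11.6022*n^3 - 17.3279*n^2 - 47.4232*n + 55.9504)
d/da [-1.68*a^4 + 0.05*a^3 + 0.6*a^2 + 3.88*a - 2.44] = -6.72*a^3 + 0.15*a^2 + 1.2*a + 3.88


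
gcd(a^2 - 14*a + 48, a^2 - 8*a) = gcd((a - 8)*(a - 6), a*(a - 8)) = a - 8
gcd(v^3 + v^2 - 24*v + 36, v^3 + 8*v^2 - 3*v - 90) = v^2 + 3*v - 18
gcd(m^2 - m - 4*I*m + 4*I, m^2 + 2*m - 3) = m - 1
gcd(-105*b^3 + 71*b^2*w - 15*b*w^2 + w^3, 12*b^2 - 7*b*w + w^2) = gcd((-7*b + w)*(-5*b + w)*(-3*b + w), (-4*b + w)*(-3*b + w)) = -3*b + w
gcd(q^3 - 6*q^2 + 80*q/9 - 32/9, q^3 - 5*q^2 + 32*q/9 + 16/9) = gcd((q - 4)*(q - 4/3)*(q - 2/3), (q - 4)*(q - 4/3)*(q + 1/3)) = q^2 - 16*q/3 + 16/3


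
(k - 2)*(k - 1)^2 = k^3 - 4*k^2 + 5*k - 2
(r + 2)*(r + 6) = r^2 + 8*r + 12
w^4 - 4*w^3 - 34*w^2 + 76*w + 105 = (w - 7)*(w - 3)*(w + 1)*(w + 5)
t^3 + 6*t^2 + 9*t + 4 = (t + 1)^2*(t + 4)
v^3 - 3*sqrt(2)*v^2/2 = v^2*(v - 3*sqrt(2)/2)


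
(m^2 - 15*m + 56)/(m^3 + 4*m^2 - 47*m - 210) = (m - 8)/(m^2 + 11*m + 30)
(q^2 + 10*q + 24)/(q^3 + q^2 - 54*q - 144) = (q + 4)/(q^2 - 5*q - 24)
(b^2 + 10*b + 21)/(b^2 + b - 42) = (b + 3)/(b - 6)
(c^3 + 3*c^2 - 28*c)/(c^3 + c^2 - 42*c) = (c - 4)/(c - 6)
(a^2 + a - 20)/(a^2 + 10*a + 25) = (a - 4)/(a + 5)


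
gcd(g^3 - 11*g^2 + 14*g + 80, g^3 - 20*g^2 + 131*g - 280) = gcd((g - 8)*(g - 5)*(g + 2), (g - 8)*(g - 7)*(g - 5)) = g^2 - 13*g + 40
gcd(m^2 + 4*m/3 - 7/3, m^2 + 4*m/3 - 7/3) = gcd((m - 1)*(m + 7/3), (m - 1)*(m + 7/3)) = m^2 + 4*m/3 - 7/3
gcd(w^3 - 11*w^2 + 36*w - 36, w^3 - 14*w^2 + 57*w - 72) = w - 3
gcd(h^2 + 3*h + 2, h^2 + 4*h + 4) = h + 2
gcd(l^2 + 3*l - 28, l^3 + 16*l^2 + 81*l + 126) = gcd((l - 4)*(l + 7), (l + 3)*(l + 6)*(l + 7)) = l + 7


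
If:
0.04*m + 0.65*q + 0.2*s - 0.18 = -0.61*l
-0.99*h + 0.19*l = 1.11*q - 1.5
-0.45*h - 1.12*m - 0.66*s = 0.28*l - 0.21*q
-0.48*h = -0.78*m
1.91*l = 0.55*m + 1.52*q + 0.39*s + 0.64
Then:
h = 1.13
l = 0.46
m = 0.70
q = 0.42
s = -2.01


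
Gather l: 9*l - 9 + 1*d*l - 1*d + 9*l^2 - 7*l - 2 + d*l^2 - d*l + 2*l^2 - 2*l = -d + l^2*(d + 11) - 11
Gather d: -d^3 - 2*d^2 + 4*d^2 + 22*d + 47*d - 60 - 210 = -d^3 + 2*d^2 + 69*d - 270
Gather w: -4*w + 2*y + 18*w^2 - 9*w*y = 18*w^2 + w*(-9*y - 4) + 2*y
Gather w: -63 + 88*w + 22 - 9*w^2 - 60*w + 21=-9*w^2 + 28*w - 20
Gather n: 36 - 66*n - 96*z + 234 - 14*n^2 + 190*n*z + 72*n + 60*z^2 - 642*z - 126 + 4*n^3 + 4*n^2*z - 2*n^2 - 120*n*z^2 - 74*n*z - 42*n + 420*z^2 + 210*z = 4*n^3 + n^2*(4*z - 16) + n*(-120*z^2 + 116*z - 36) + 480*z^2 - 528*z + 144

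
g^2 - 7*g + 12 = (g - 4)*(g - 3)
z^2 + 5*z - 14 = (z - 2)*(z + 7)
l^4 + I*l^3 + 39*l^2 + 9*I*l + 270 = (l - 5*I)*(l - 3*I)*(l + 3*I)*(l + 6*I)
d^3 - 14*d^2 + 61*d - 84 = (d - 7)*(d - 4)*(d - 3)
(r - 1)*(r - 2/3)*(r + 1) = r^3 - 2*r^2/3 - r + 2/3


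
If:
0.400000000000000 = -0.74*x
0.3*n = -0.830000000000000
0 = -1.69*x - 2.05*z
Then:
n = -2.77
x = -0.54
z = 0.45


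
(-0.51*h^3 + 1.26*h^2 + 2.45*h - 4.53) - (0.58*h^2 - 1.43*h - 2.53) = -0.51*h^3 + 0.68*h^2 + 3.88*h - 2.0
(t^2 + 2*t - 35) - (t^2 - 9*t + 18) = 11*t - 53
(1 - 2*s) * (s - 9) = -2*s^2 + 19*s - 9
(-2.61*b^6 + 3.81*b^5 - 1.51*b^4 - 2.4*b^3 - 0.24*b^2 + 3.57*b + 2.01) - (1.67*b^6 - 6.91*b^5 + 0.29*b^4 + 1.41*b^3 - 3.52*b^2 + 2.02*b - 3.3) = -4.28*b^6 + 10.72*b^5 - 1.8*b^4 - 3.81*b^3 + 3.28*b^2 + 1.55*b + 5.31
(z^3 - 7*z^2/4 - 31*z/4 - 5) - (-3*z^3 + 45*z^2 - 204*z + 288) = 4*z^3 - 187*z^2/4 + 785*z/4 - 293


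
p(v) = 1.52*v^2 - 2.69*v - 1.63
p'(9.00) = 24.67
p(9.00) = 97.28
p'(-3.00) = -11.81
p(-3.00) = 20.12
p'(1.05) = 0.50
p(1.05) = -2.78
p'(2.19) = 3.97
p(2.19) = -0.23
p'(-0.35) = -3.75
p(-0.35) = -0.50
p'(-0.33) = -3.69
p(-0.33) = -0.58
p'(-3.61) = -13.66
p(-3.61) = 27.89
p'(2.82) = 5.88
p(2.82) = 2.87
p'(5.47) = 13.94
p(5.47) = 29.14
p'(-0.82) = -5.18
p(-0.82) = 1.60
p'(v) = 3.04*v - 2.69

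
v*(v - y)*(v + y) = v^3 - v*y^2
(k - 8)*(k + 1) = k^2 - 7*k - 8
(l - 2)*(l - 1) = l^2 - 3*l + 2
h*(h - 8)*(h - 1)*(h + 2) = h^4 - 7*h^3 - 10*h^2 + 16*h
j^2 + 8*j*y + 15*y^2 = (j + 3*y)*(j + 5*y)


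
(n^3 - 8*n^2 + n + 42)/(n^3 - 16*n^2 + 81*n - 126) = (n + 2)/(n - 6)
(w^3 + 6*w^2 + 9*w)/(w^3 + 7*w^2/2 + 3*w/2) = 2*(w + 3)/(2*w + 1)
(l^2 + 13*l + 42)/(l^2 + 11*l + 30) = (l + 7)/(l + 5)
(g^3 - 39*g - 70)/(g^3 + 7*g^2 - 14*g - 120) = (g^2 - 5*g - 14)/(g^2 + 2*g - 24)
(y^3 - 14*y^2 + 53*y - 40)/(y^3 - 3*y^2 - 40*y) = (y^2 - 6*y + 5)/(y*(y + 5))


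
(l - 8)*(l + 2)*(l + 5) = l^3 - l^2 - 46*l - 80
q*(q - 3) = q^2 - 3*q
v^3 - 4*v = v*(v - 2)*(v + 2)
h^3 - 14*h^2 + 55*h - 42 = (h - 7)*(h - 6)*(h - 1)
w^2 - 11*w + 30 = (w - 6)*(w - 5)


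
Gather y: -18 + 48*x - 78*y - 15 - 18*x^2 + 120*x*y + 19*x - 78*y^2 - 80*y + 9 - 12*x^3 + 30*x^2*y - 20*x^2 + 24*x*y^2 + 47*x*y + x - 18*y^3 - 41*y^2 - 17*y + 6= -12*x^3 - 38*x^2 + 68*x - 18*y^3 + y^2*(24*x - 119) + y*(30*x^2 + 167*x - 175) - 18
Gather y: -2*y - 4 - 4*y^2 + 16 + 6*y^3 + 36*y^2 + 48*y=6*y^3 + 32*y^2 + 46*y + 12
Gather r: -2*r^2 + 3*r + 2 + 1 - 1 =-2*r^2 + 3*r + 2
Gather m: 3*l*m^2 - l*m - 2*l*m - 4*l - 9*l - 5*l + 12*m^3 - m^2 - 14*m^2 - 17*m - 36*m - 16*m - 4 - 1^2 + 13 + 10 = -18*l + 12*m^3 + m^2*(3*l - 15) + m*(-3*l - 69) + 18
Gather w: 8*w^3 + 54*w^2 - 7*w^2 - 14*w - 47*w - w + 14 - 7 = 8*w^3 + 47*w^2 - 62*w + 7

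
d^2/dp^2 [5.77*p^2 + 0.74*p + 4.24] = 11.5400000000000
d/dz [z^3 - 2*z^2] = z*(3*z - 4)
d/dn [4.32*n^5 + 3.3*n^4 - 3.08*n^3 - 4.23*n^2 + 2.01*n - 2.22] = 21.6*n^4 + 13.2*n^3 - 9.24*n^2 - 8.46*n + 2.01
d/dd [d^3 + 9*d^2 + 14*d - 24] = 3*d^2 + 18*d + 14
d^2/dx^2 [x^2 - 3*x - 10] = 2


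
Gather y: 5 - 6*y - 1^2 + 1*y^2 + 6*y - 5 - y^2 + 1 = 0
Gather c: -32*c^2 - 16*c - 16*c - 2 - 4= -32*c^2 - 32*c - 6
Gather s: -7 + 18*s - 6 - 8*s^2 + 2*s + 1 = -8*s^2 + 20*s - 12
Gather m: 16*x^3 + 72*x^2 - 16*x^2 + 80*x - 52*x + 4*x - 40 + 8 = 16*x^3 + 56*x^2 + 32*x - 32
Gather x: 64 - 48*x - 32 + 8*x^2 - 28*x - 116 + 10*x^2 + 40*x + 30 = 18*x^2 - 36*x - 54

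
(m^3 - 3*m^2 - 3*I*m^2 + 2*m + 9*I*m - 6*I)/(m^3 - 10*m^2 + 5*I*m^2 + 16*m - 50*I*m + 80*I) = (m^2 - m*(1 + 3*I) + 3*I)/(m^2 + m*(-8 + 5*I) - 40*I)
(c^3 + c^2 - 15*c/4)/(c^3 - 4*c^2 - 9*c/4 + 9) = c*(2*c + 5)/(2*c^2 - 5*c - 12)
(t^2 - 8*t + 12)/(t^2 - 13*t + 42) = (t - 2)/(t - 7)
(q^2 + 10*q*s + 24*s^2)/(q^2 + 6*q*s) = (q + 4*s)/q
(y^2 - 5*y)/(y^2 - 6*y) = (y - 5)/(y - 6)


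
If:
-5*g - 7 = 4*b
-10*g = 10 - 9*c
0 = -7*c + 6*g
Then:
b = 119/32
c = -15/4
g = -35/8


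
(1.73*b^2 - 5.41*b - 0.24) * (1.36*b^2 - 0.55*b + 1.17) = 2.3528*b^4 - 8.3091*b^3 + 4.6732*b^2 - 6.1977*b - 0.2808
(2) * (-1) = -2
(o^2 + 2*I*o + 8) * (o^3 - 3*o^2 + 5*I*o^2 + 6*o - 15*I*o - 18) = o^5 - 3*o^4 + 7*I*o^4 + 4*o^3 - 21*I*o^3 - 12*o^2 + 52*I*o^2 + 48*o - 156*I*o - 144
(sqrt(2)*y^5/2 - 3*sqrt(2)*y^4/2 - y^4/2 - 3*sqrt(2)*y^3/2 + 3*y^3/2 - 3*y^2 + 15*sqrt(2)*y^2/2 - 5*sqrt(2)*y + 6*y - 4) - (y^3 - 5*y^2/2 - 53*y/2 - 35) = sqrt(2)*y^5/2 - 3*sqrt(2)*y^4/2 - y^4/2 - 3*sqrt(2)*y^3/2 + y^3/2 - y^2/2 + 15*sqrt(2)*y^2/2 - 5*sqrt(2)*y + 65*y/2 + 31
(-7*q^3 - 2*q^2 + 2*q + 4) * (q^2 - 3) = -7*q^5 - 2*q^4 + 23*q^3 + 10*q^2 - 6*q - 12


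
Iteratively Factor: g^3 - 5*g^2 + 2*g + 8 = (g + 1)*(g^2 - 6*g + 8) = (g - 2)*(g + 1)*(g - 4)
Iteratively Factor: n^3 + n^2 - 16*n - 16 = (n - 4)*(n^2 + 5*n + 4) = (n - 4)*(n + 1)*(n + 4)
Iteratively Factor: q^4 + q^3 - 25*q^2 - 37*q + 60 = (q - 1)*(q^3 + 2*q^2 - 23*q - 60) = (q - 5)*(q - 1)*(q^2 + 7*q + 12) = (q - 5)*(q - 1)*(q + 4)*(q + 3)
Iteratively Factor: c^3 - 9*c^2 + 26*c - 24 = (c - 4)*(c^2 - 5*c + 6) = (c - 4)*(c - 2)*(c - 3)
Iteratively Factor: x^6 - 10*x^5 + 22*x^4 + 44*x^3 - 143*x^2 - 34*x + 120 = (x - 1)*(x^5 - 9*x^4 + 13*x^3 + 57*x^2 - 86*x - 120) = (x - 4)*(x - 1)*(x^4 - 5*x^3 - 7*x^2 + 29*x + 30) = (x - 4)*(x - 1)*(x + 2)*(x^3 - 7*x^2 + 7*x + 15) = (x - 5)*(x - 4)*(x - 1)*(x + 2)*(x^2 - 2*x - 3) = (x - 5)*(x - 4)*(x - 3)*(x - 1)*(x + 2)*(x + 1)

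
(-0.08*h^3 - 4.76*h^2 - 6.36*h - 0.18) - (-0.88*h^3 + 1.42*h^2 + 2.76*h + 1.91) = 0.8*h^3 - 6.18*h^2 - 9.12*h - 2.09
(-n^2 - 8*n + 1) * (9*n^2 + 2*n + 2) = -9*n^4 - 74*n^3 - 9*n^2 - 14*n + 2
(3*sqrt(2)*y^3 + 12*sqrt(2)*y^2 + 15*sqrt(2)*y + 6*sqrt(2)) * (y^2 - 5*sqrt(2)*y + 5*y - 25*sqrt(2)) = 3*sqrt(2)*y^5 - 30*y^4 + 27*sqrt(2)*y^4 - 270*y^3 + 75*sqrt(2)*y^3 - 750*y^2 + 81*sqrt(2)*y^2 - 810*y + 30*sqrt(2)*y - 300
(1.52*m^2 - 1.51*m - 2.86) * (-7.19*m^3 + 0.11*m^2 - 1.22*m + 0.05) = -10.9288*m^5 + 11.0241*m^4 + 18.5429*m^3 + 1.6036*m^2 + 3.4137*m - 0.143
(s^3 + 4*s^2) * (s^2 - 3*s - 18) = s^5 + s^4 - 30*s^3 - 72*s^2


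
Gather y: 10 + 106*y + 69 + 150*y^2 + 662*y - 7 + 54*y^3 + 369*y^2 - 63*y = 54*y^3 + 519*y^2 + 705*y + 72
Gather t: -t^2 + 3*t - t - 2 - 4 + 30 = -t^2 + 2*t + 24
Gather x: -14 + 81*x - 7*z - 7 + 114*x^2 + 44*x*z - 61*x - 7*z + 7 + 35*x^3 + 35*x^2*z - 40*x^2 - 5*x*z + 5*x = 35*x^3 + x^2*(35*z + 74) + x*(39*z + 25) - 14*z - 14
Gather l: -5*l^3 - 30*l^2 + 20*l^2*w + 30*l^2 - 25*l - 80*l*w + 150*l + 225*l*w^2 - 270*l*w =-5*l^3 + 20*l^2*w + l*(225*w^2 - 350*w + 125)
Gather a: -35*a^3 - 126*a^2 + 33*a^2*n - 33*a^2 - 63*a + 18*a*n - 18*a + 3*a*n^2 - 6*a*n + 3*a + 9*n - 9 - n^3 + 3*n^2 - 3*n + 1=-35*a^3 + a^2*(33*n - 159) + a*(3*n^2 + 12*n - 78) - n^3 + 3*n^2 + 6*n - 8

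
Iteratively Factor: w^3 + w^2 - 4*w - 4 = (w + 1)*(w^2 - 4) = (w + 1)*(w + 2)*(w - 2)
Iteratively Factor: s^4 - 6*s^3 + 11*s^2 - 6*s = (s - 1)*(s^3 - 5*s^2 + 6*s) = (s - 2)*(s - 1)*(s^2 - 3*s) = (s - 3)*(s - 2)*(s - 1)*(s)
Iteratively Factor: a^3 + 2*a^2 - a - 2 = (a - 1)*(a^2 + 3*a + 2) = (a - 1)*(a + 1)*(a + 2)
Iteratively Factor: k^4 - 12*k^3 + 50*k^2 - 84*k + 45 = (k - 3)*(k^3 - 9*k^2 + 23*k - 15) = (k - 3)*(k - 1)*(k^2 - 8*k + 15) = (k - 3)^2*(k - 1)*(k - 5)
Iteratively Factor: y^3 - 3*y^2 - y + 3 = (y - 3)*(y^2 - 1) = (y - 3)*(y + 1)*(y - 1)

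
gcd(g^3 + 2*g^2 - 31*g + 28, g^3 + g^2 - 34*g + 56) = g^2 + 3*g - 28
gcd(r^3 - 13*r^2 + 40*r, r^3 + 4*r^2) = r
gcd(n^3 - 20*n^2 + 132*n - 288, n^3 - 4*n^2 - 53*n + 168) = n - 8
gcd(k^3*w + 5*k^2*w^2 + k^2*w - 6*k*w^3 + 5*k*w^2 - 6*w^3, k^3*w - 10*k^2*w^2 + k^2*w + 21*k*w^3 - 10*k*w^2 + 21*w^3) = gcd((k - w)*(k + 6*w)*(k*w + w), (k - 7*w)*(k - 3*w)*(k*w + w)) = k*w + w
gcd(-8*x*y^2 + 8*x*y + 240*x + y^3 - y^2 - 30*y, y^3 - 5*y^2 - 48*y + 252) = y - 6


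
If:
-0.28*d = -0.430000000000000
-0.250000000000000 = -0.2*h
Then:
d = 1.54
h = 1.25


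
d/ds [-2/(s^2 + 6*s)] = 4*(s + 3)/(s^2*(s + 6)^2)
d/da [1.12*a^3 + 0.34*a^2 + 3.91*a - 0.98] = 3.36*a^2 + 0.68*a + 3.91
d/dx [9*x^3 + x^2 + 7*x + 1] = 27*x^2 + 2*x + 7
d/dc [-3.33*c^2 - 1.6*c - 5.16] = -6.66*c - 1.6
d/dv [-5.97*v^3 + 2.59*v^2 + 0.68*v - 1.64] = -17.91*v^2 + 5.18*v + 0.68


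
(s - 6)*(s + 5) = s^2 - s - 30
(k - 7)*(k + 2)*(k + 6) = k^3 + k^2 - 44*k - 84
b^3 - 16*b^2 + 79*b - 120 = (b - 8)*(b - 5)*(b - 3)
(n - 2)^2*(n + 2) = n^3 - 2*n^2 - 4*n + 8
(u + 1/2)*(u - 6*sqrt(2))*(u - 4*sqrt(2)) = u^3 - 10*sqrt(2)*u^2 + u^2/2 - 5*sqrt(2)*u + 48*u + 24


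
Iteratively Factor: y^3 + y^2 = (y + 1)*(y^2) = y*(y + 1)*(y)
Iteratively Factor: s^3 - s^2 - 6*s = (s - 3)*(s^2 + 2*s) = s*(s - 3)*(s + 2)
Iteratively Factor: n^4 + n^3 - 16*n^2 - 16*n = (n + 4)*(n^3 - 3*n^2 - 4*n) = n*(n + 4)*(n^2 - 3*n - 4) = n*(n + 1)*(n + 4)*(n - 4)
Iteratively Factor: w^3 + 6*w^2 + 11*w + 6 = (w + 1)*(w^2 + 5*w + 6) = (w + 1)*(w + 2)*(w + 3)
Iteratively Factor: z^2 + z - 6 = (z + 3)*(z - 2)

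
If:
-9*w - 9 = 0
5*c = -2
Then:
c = -2/5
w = -1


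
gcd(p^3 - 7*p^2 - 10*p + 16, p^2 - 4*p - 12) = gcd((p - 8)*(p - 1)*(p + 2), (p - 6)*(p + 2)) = p + 2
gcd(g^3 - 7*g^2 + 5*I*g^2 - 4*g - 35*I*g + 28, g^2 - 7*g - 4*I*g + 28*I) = g - 7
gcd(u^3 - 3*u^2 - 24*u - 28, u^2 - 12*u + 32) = 1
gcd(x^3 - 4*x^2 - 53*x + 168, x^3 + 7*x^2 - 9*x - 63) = x^2 + 4*x - 21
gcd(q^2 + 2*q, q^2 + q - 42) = 1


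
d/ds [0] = 0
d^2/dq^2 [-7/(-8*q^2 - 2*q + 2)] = 7*(-16*q^2 - 4*q + (8*q + 1)^2 + 4)/(4*q^2 + q - 1)^3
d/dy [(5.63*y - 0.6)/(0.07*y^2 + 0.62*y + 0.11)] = (-0.3941*y^2 + 0.0840000000000001*y + 0.9913)/(0.0049*y^4 + 0.0868*y^3 + 0.3998*y^2 + 0.1364*y + 0.0121)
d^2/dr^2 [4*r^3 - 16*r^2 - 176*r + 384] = 24*r - 32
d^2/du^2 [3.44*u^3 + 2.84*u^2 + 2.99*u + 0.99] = 20.64*u + 5.68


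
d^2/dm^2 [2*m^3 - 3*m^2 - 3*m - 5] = 12*m - 6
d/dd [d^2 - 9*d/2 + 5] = 2*d - 9/2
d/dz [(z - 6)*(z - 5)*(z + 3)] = 3*z^2 - 16*z - 3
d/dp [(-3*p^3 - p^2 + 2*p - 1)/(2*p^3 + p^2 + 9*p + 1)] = (-p^4 - 62*p^3 - 14*p^2 + 11)/(4*p^6 + 4*p^5 + 37*p^4 + 22*p^3 + 83*p^2 + 18*p + 1)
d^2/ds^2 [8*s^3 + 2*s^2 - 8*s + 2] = 48*s + 4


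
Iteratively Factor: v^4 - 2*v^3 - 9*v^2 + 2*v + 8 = (v - 4)*(v^3 + 2*v^2 - v - 2) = (v - 4)*(v + 2)*(v^2 - 1) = (v - 4)*(v - 1)*(v + 2)*(v + 1)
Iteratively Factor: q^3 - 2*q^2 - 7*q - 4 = (q + 1)*(q^2 - 3*q - 4) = (q - 4)*(q + 1)*(q + 1)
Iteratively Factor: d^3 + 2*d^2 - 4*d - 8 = (d - 2)*(d^2 + 4*d + 4) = (d - 2)*(d + 2)*(d + 2)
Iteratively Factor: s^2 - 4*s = (s)*(s - 4)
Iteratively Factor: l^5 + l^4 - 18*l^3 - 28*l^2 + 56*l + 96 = (l + 2)*(l^4 - l^3 - 16*l^2 + 4*l + 48) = (l - 2)*(l + 2)*(l^3 + l^2 - 14*l - 24) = (l - 2)*(l + 2)^2*(l^2 - l - 12) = (l - 4)*(l - 2)*(l + 2)^2*(l + 3)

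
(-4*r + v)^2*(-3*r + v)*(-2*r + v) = 96*r^4 - 128*r^3*v + 62*r^2*v^2 - 13*r*v^3 + v^4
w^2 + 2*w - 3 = (w - 1)*(w + 3)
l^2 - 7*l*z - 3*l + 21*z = (l - 3)*(l - 7*z)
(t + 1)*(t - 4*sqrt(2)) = t^2 - 4*sqrt(2)*t + t - 4*sqrt(2)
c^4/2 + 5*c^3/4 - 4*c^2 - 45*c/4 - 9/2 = (c/2 + 1)*(c - 3)*(c + 1/2)*(c + 3)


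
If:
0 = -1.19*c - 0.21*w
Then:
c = -0.176470588235294*w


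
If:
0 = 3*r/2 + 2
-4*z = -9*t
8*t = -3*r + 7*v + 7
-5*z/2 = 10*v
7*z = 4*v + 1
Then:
No Solution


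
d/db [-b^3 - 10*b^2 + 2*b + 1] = -3*b^2 - 20*b + 2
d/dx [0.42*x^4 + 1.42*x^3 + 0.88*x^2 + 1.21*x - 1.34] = 1.68*x^3 + 4.26*x^2 + 1.76*x + 1.21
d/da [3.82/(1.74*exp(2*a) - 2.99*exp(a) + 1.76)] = (11.4218 - 13.2936*exp(a))*exp(a)/(1.74*exp(2*a) - 2.99*exp(a) + 1.76)^2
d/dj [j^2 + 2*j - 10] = 2*j + 2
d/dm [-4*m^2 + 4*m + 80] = 4 - 8*m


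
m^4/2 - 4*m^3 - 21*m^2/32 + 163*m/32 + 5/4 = (m/2 + 1/2)*(m - 8)*(m - 5/4)*(m + 1/4)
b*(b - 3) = b^2 - 3*b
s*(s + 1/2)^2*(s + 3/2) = s^4 + 5*s^3/2 + 7*s^2/4 + 3*s/8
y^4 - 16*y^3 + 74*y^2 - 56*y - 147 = (y - 7)^2*(y - 3)*(y + 1)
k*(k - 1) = k^2 - k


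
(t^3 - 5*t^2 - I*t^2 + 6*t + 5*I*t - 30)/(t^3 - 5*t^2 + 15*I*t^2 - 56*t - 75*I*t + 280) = (t^2 - I*t + 6)/(t^2 + 15*I*t - 56)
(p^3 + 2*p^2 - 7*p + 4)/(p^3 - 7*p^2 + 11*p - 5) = (p + 4)/(p - 5)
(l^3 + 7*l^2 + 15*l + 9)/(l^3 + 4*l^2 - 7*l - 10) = (l^2 + 6*l + 9)/(l^2 + 3*l - 10)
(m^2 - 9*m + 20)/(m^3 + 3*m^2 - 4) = (m^2 - 9*m + 20)/(m^3 + 3*m^2 - 4)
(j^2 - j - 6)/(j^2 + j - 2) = (j - 3)/(j - 1)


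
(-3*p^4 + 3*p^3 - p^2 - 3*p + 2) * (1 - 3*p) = 9*p^5 - 12*p^4 + 6*p^3 + 8*p^2 - 9*p + 2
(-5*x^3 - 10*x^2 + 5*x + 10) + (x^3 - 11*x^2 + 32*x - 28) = -4*x^3 - 21*x^2 + 37*x - 18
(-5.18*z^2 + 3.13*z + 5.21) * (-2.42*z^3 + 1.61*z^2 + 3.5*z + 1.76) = 12.5356*z^5 - 15.9144*z^4 - 25.6989*z^3 + 10.2263*z^2 + 23.7438*z + 9.1696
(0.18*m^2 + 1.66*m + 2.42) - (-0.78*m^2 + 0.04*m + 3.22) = 0.96*m^2 + 1.62*m - 0.8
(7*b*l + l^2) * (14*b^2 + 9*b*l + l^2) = 98*b^3*l + 77*b^2*l^2 + 16*b*l^3 + l^4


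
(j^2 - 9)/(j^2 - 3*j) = (j + 3)/j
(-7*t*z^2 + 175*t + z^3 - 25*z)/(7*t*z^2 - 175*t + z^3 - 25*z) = (-7*t + z)/(7*t + z)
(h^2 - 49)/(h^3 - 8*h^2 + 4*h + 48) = (h^2 - 49)/(h^3 - 8*h^2 + 4*h + 48)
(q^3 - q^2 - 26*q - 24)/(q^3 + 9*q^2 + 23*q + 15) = (q^2 - 2*q - 24)/(q^2 + 8*q + 15)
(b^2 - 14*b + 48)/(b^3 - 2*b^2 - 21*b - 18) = (b - 8)/(b^2 + 4*b + 3)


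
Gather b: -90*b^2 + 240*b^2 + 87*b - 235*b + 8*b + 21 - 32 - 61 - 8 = 150*b^2 - 140*b - 80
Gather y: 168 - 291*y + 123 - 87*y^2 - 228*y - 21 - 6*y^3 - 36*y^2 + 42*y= -6*y^3 - 123*y^2 - 477*y + 270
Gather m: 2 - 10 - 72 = -80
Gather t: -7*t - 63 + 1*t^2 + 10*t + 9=t^2 + 3*t - 54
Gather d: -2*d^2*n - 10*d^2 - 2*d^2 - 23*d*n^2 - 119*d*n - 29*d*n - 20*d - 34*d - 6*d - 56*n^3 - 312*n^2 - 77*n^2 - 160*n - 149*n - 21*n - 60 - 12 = d^2*(-2*n - 12) + d*(-23*n^2 - 148*n - 60) - 56*n^3 - 389*n^2 - 330*n - 72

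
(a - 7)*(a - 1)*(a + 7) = a^3 - a^2 - 49*a + 49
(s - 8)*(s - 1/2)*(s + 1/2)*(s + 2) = s^4 - 6*s^3 - 65*s^2/4 + 3*s/2 + 4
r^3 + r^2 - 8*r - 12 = (r - 3)*(r + 2)^2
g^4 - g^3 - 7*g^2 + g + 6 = (g - 3)*(g - 1)*(g + 1)*(g + 2)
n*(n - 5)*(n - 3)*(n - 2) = n^4 - 10*n^3 + 31*n^2 - 30*n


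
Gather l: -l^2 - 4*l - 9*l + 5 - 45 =-l^2 - 13*l - 40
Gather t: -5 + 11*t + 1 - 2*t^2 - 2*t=-2*t^2 + 9*t - 4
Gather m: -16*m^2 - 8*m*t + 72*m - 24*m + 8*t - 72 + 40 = -16*m^2 + m*(48 - 8*t) + 8*t - 32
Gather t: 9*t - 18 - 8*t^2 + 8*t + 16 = -8*t^2 + 17*t - 2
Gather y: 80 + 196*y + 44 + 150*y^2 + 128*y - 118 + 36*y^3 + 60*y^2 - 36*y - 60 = 36*y^3 + 210*y^2 + 288*y - 54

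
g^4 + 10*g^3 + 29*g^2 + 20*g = g*(g + 1)*(g + 4)*(g + 5)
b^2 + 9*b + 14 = (b + 2)*(b + 7)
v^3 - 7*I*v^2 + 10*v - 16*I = (v - 8*I)*(v - I)*(v + 2*I)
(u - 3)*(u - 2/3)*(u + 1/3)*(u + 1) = u^4 - 7*u^3/3 - 23*u^2/9 + 13*u/9 + 2/3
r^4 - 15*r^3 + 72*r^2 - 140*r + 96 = (r - 8)*(r - 3)*(r - 2)^2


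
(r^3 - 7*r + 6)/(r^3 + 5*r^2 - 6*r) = (r^2 + r - 6)/(r*(r + 6))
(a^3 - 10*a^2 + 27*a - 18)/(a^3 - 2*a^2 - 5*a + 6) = (a - 6)/(a + 2)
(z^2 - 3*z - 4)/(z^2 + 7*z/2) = 2*(z^2 - 3*z - 4)/(z*(2*z + 7))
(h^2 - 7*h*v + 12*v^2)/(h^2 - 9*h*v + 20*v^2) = (-h + 3*v)/(-h + 5*v)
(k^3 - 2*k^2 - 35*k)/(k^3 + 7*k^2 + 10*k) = (k - 7)/(k + 2)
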